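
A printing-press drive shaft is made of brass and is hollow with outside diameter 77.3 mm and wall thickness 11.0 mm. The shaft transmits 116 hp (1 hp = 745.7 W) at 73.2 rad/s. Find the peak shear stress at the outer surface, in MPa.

ω = 73.2 rad/s, so T = P/ω = 116×745.7 / 73.20 = 1182 N·m.
J = π(d_o⁴ − d_i⁴)/32 = π(0.0773⁴ − 0.0553⁴)/32 = 2.587×10^-6 m⁴.
τ_max = T·r/J = 1182 × 0.0386 / 2.587×10^-6 = 1.765×10^7 Pa.

17.7 MPa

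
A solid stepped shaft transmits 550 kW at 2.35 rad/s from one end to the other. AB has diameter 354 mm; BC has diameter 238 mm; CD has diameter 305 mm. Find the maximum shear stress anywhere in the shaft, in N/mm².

88.4 N/mm²

ω = 2.35 rad/s, so T = P/ω = 550×10³ / 2.350 = 234000 N·m.
Under the same torque, τ_max = 16T/(πd³) is largest where d is smallest — segment BC (d = 238 mm).
τ_max = 16·234000/(π·(0.238)³) = 8.842×10^7 Pa.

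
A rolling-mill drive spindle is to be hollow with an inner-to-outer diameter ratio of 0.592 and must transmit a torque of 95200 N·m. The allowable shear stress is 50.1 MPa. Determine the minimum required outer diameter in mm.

For a hollow shaft with d_i/d_o = 0.592: τ_max = 16T/(π d_o³ (1−k⁴)), so d_o = [16T/(π τ_allow (1−k⁴))]^(1/3) = [16·95200/(π·5.01×10^7·0.8772)]^(1/3) = 0.2226 m.

223 mm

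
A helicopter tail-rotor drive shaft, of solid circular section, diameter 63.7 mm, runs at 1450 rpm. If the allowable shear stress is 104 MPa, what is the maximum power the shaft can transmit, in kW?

J = πd⁴/32 = π(0.0637)⁴/32 = 1.616×10^-6 m⁴.
T_max = τ_allow·J/r = 1.04×10^8 × 1.616×10^-6 / 0.0319 = 5278 N·m.
ω = 2π·1450/60 = 151.8 rad/s, so P_max = T_max·ω = 8.015×10^5 W.

801 kW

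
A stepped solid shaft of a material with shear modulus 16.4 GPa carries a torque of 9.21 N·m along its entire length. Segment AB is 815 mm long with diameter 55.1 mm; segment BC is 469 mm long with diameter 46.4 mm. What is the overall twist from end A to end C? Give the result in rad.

J_AB = π(0.0551)⁴/32 = 9.05×10^-7 m⁴; J_BC = π(0.0464)⁴/32 = 4.55×10^-7 m⁴.
θ = (T/G)·Σ L_i/J_i = (9.210/16.4×10⁹)·(0.815/9.05×10^-7 + 0.469/4.55×10^-7) = 1.085×10^-3 rad.

0.00108 rad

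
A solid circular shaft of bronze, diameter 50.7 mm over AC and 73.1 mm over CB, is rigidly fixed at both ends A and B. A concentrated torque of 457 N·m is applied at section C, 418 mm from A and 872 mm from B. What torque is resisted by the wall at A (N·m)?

Compatibility: T_A·a/J_AC = T_B·b/J_CB with T_A + T_B = T₀.
J_AC = 6.49×10^-7 m⁴, J_CB = 2.80×10^-6 m⁴, so T_A = T₀·(J_AC/a)/((J_AC/a)+(J_CB/b)) = 148.8 N·m, T_B = 308.2 N·m.

149 N·m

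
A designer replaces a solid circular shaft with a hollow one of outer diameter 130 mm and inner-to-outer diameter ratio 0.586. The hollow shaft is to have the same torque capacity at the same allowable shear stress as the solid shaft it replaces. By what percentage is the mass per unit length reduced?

28.6 %

Equal τ_max and T ⇒ the solid shaft needs d_s³ = d_o³(1−k⁴), so d_s = 130·(1−0.586⁴)^(1/3) = 124.7 mm.
Area ratio A_h/A_s = d_o²(1−k²)/d_s² = (1−k²)/(1−k⁴)^(2/3) = 0.7139.
Mass saving = 1 − 0.7139 = 28.6 %.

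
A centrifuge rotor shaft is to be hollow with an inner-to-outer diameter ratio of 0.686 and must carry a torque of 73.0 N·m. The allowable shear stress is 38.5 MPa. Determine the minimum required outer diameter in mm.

For a hollow shaft with d_i/d_o = 0.686: τ_max = 16T/(π d_o³ (1−k⁴)), so d_o = [16T/(π τ_allow (1−k⁴))]^(1/3) = [16·73.00/(π·3.85×10^7·0.7785)]^(1/3) = 0.02315 m.

23.1 mm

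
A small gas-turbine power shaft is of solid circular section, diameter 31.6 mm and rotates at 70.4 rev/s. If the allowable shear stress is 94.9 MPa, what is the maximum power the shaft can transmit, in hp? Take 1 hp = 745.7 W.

J = πd⁴/32 = π(0.0316)⁴/32 = 9.789×10^-8 m⁴.
T_max = τ_allow·J/r = 9.49×10^7 × 9.789×10^-8 / 0.0158 = 588.0 N·m.
ω = 2π·70.4 = 442.3 rad/s, so P_max = T_max·ω = 2.601×10^5 W.

349 hp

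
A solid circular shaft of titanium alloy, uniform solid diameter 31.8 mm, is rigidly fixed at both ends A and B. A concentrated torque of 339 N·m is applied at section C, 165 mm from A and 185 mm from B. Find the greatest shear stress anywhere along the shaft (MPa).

28.4 MPa

With uniform GJ and both ends fixed, compatibility θ_AC = θ_CB gives T_A·a = T_B·b, together with T_A + T_B = T₀.
T_A = T₀·b/(a+b) = 339.0·185/350.0 = 179.2 N·m; T_B = 159.8 N·m.
τ in each portion: τ_AC = 2.84×10^7 Pa, τ_CB = 2.53×10^7 Pa; maximum is in AC.
τ_max = T_AC·r/J = 179.2·0.0159/1.00×10^-7 = 2.838×10^7 Pa.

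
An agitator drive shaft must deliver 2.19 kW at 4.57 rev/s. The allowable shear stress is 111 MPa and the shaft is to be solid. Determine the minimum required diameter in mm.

15.2 mm

ω = 2π·4.57 = 28.71 rad/s, so T = P/ω = 2.19×10³ / 28.71 = 76.27 N·m.
For a solid shaft τ_max = 16T/(πd³), so d = (16T/(π τ_allow))^(1/3) = (16·76.27/(π·1.11×10^8))^(1/3) = 0.01518 m.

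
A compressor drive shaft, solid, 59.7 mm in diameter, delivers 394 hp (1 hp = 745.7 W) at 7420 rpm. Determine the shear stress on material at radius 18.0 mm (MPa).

ω = 2π·7420/60 = 777.0 rad/s, so T = P/ω = 394×745.7 / 777.0 = 378.1 N·m.
J = πd⁴/32 = π(0.0597)⁴/32 = 1.247×10^-6 m⁴.
Shear stress varies linearly with radius: τ = T·r/J = 378.1 × 0.0180 / 1.247×10^-6 = 5.458×10^6 Pa.

5.46 MPa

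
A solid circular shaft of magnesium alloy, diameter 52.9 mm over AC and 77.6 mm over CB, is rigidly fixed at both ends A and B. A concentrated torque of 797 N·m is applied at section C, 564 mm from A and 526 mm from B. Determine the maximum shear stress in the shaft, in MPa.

Compatibility: T_A·a/J_AC = T_B·b/J_CB with T_A + T_B = T₀.
J_AC = 7.69×10^-7 m⁴, J_CB = 3.56×10^-6 m⁴, so T_A = T₀·(J_AC/a)/((J_AC/a)+(J_CB/b)) = 133.6 N·m, T_B = 663.4 N·m.
τ in each portion: τ_AC = 4.60×10^6 Pa, τ_CB = 7.23×10^6 Pa; maximum is in CB.
τ_max = T_CB·r/J = 663.4·0.0388/3.56×10^-6 = 7.230×10^6 Pa.

7.23 MPa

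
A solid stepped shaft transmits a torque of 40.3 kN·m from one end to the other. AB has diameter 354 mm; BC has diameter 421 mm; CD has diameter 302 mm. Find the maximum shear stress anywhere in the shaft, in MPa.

7.45 MPa

Under the same torque, τ_max = 16T/(πd³) is largest where d is smallest — segment CD (d = 302 mm).
τ_max = 16·40300/(π·(0.302)³) = 7.452×10^6 Pa.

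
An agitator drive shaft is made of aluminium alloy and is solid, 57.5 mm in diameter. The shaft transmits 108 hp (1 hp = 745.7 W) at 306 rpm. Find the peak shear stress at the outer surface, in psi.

9770 psi

ω = 2π·306/60 = 32.04 rad/s, so T = P/ω = 108×745.7 / 32.04 = 2513 N·m.
J = πd⁴/32 = π(0.0575)⁴/32 = 1.073×10^-6 m⁴.
τ_max = T·r/J = 2513 × 0.0288 / 1.073×10^-6 = 6.733×10^7 Pa.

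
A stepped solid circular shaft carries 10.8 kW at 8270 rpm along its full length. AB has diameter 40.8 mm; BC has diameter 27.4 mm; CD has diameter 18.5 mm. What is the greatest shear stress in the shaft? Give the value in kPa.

10000 kPa

ω = 2π·8270/60 = 866.0 rad/s, so T = P/ω = 10.8×10³ / 866.0 = 12.47 N·m.
Under the same torque, τ_max = 16T/(πd³) is largest where d is smallest — segment CD (d = 18.5 mm).
τ_max = 16·12.47/(π·(0.0185)³) = 1.003×10^7 Pa.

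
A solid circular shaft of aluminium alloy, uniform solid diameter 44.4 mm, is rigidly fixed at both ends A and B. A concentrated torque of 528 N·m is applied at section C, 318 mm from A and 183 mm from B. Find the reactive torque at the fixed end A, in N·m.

193 N·m

With uniform GJ and both ends fixed, compatibility θ_AC = θ_CB gives T_A·a = T_B·b, together with T_A + T_B = T₀.
T_A = T₀·b/(a+b) = 528.0·183/501.0 = 192.9 N·m; T_B = 335.1 N·m.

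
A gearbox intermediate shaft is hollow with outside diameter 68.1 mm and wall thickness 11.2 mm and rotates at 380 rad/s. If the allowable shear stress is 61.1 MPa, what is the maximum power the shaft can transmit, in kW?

J = π(d_o⁴ − d_i⁴)/32 = π(0.0681⁴ − 0.0457⁴)/32 = 1.683×10^-6 m⁴.
T_max = τ_allow·J/r = 6.11×10^7 × 1.683×10^-6 / 0.0340 = 3020 N·m.
ω = 380 rad/s, so P_max = T_max·ω = 1.148×10^6 W.

1150 kW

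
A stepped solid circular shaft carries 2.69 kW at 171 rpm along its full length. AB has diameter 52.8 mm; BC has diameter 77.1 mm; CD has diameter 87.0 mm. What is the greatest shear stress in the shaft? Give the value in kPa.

ω = 2π·171/60 = 17.91 rad/s, so T = P/ω = 2.69×10³ / 17.91 = 150.2 N·m.
Under the same torque, τ_max = 16T/(πd³) is largest where d is smallest — segment AB (d = 52.8 mm).
τ_max = 16·150.2/(π·(0.0528)³) = 5.198×10^6 Pa.

5200 kPa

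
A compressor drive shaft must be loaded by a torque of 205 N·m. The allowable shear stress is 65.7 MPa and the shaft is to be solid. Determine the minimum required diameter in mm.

25.1 mm

For a solid shaft τ_max = 16T/(πd³), so d = (16T/(π τ_allow))^(1/3) = (16·205.0/(π·6.57×10^7))^(1/3) = 0.02514 m.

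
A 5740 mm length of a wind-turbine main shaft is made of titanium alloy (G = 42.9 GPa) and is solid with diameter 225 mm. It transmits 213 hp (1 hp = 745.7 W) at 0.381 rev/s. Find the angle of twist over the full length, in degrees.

ω = 2π·0.381 = 2.394 rad/s, so T = P/ω = 213×745.7 / 2.394 = 66350 N·m.
J = πd⁴/32 = π(0.225)⁴/32 = 2.516×10^-4 m⁴.
θ = T·L/(G·J) = 66350 × 5.74 / (42.9×10⁹ × 2.516×10^-4) = 0.03528 rad.

2.02°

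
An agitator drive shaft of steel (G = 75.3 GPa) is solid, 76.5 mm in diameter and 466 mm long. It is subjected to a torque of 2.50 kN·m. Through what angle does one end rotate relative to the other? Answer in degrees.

0.264°

J = πd⁴/32 = π(0.0765)⁴/32 = 3.362×10^-6 m⁴.
θ = T·L/(G·J) = 2500 × 0.466 / (75.3×10⁹ × 3.362×10^-6) = 4.601×10^-3 rad.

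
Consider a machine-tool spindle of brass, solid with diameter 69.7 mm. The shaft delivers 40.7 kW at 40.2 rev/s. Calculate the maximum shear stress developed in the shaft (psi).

ω = 2π·40.2 = 252.6 rad/s, so T = P/ω = 40.7×10³ / 252.6 = 161.1 N·m.
J = πd⁴/32 = π(0.0697)⁴/32 = 2.317×10^-6 m⁴.
τ_max = T·r/J = 161.1 × 0.0348 / 2.317×10^-6 = 2.424×10^6 Pa.

352 psi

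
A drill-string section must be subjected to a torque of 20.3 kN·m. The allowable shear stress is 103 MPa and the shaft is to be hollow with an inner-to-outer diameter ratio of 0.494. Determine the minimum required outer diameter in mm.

For a hollow shaft with d_i/d_o = 0.494: τ_max = 16T/(π d_o³ (1−k⁴)), so d_o = [16T/(π τ_allow (1−k⁴))]^(1/3) = [16·20300/(π·1.03×10^8·0.9404)]^(1/3) = 0.1022 m.

102 mm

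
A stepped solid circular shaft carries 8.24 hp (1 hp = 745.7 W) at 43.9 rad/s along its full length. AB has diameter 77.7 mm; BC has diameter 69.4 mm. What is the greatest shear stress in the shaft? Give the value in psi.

309 psi

ω = 43.9 rad/s, so T = P/ω = 8.24×745.7 / 43.90 = 140.0 N·m.
Under the same torque, τ_max = 16T/(πd³) is largest where d is smallest — segment BC (d = 69.4 mm).
τ_max = 16·140.0/(π·(0.0694)³) = 2.133×10^6 Pa.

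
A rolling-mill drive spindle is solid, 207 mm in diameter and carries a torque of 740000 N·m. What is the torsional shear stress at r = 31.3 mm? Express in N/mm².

128 N/mm²

J = πd⁴/32 = π(0.207)⁴/32 = 1.803×10^-4 m⁴.
Shear stress varies linearly with radius: τ = T·r/J = 740000 × 0.0313 / 1.803×10^-4 = 1.285×10^8 Pa.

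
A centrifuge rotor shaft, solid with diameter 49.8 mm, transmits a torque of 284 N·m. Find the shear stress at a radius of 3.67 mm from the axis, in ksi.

0.250 ksi

J = πd⁴/32 = π(0.0498)⁴/32 = 6.038×10^-7 m⁴.
Shear stress varies linearly with radius: τ = T·r/J = 284.0 × 0.00367 / 6.038×10^-7 = 1.726×10^6 Pa.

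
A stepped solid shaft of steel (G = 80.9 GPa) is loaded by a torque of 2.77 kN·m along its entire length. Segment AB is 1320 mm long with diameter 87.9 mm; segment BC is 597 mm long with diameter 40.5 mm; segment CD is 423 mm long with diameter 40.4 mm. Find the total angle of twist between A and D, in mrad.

J_AB = π(0.0879)⁴/32 = 5.86×10^-6 m⁴; J_BC = π(0.0405)⁴/32 = 2.64×10^-7 m⁴; J_CD = π(0.0404)⁴/32 = 2.62×10^-7 m⁴.
θ = (T/G)·Σ L_i/J_i = (2770/80.9×10⁹)·(1.32/5.86×10^-6 + 0.597/2.64×10^-7 + 0.423/2.62×10^-7) = 0.1405 rad.

140 mrad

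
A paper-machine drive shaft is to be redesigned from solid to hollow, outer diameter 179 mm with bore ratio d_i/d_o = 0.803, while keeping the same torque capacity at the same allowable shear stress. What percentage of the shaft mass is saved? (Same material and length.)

Equal τ_max and T ⇒ the solid shaft needs d_s³ = d_o³(1−k⁴), so d_s = 179·(1−0.803⁴)^(1/3) = 149.6 mm.
Area ratio A_h/A_s = d_o²(1−k²)/d_s² = (1−k²)/(1−k⁴)^(2/3) = 0.5082.
Mass saving = 1 − 0.5082 = 49.2 %.

49.2 %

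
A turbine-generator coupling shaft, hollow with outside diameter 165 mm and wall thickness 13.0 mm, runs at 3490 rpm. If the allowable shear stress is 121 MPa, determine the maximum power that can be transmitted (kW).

J = π(d_o⁴ − d_i⁴)/32 = π(0.165⁴ − 0.139⁴)/32 = 3.612×10^-5 m⁴.
T_max = τ_allow·J/r = 1.21×10^8 × 3.612×10^-5 / 0.0825 = 52970 N·m.
ω = 2π·3490/60 = 365.5 rad/s, so P_max = T_max·ω = 1.936×10^7 W.

19400 kW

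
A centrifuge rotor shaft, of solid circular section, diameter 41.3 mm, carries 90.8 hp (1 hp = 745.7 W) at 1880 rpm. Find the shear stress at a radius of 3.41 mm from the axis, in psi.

596 psi

ω = 2π·1880/60 = 196.9 rad/s, so T = P/ω = 90.8×745.7 / 196.9 = 343.9 N·m.
J = πd⁴/32 = π(0.0413)⁴/32 = 2.856×10^-7 m⁴.
Shear stress varies linearly with radius: τ = T·r/J = 343.9 × 0.00341 / 2.856×10^-7 = 4.106×10^6 Pa.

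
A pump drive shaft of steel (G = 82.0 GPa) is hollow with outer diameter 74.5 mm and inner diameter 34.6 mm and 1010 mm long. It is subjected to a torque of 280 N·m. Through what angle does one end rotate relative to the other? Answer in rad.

0.00120 rad

J = π(d_o⁴ − d_i⁴)/32 = π(0.0745⁴ − 0.0346⁴)/32 = 2.884×10^-6 m⁴.
θ = T·L/(G·J) = 280.0 × 1.01 / (82.0×10⁹ × 2.884×10^-6) = 1.196×10^-3 rad.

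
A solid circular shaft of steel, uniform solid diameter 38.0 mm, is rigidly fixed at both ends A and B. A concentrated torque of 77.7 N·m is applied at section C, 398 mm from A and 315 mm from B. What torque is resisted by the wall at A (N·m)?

With uniform GJ and both ends fixed, compatibility θ_AC = θ_CB gives T_A·a = T_B·b, together with T_A + T_B = T₀.
T_A = T₀·b/(a+b) = 77.70·315/713.0 = 34.33 N·m; T_B = 43.37 N·m.

34.3 N·m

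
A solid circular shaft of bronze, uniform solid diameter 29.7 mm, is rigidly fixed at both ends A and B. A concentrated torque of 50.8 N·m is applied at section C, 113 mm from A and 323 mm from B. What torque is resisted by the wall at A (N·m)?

With uniform GJ and both ends fixed, compatibility θ_AC = θ_CB gives T_A·a = T_B·b, together with T_A + T_B = T₀.
T_A = T₀·b/(a+b) = 50.80·323/436.0 = 37.63 N·m; T_B = 13.17 N·m.

37.6 N·m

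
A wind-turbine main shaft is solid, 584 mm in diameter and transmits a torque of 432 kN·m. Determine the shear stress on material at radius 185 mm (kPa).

7000 kPa

J = πd⁴/32 = π(0.584)⁴/32 = 0.01142 m⁴.
Shear stress varies linearly with radius: τ = T·r/J = 432000 × 0.185 / 0.01142 = 6.998×10^6 Pa.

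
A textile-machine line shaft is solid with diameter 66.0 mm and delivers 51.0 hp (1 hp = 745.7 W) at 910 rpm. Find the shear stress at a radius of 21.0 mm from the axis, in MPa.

4.50 MPa

ω = 2π·910/60 = 95.29 rad/s, so T = P/ω = 51.0×745.7 / 95.29 = 399.1 N·m.
J = πd⁴/32 = π(0.0660)⁴/32 = 1.863×10^-6 m⁴.
Shear stress varies linearly with radius: τ = T·r/J = 399.1 × 0.0210 / 1.863×10^-6 = 4.499×10^6 Pa.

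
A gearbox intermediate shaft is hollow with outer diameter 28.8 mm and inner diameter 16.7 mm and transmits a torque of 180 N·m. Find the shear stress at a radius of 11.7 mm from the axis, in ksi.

5.10 ksi

J = π(d_o⁴ − d_i⁴)/32 = π(0.0288⁴ − 0.0167⁴)/32 = 5.991×10^-8 m⁴.
Shear stress varies linearly with radius: τ = T·r/J = 180.0 × 0.0117 / 5.991×10^-8 = 3.516×10^7 Pa.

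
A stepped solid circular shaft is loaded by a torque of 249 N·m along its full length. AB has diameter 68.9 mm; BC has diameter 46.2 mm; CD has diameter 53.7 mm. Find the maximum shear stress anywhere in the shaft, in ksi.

Under the same torque, τ_max = 16T/(πd³) is largest where d is smallest — segment BC (d = 46.2 mm).
τ_max = 16·249.0/(π·(0.0462)³) = 1.286×10^7 Pa.

1.87 ksi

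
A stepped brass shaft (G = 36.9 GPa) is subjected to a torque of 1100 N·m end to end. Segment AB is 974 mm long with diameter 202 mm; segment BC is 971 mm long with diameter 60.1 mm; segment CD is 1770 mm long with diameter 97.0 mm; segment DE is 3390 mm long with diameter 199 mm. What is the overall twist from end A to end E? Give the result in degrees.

1.69°

J_AB = π(0.202)⁴/32 = 1.63×10^-4 m⁴; J_BC = π(0.0601)⁴/32 = 1.28×10^-6 m⁴; J_CD = π(0.0970)⁴/32 = 8.69×10^-6 m⁴; J_DE = π(0.199)⁴/32 = 1.54×10^-4 m⁴.
θ = (T/G)·Σ L_i/J_i = (1100/36.9×10⁹)·(0.974/1.63×10^-4 + 0.971/1.28×10^-6 + 1.77/8.69×10^-6 + 3.39/1.54×10^-4) = 0.02950 rad.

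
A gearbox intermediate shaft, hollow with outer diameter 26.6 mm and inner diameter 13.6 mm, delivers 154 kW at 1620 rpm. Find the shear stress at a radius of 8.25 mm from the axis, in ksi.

23.7 ksi

ω = 2π·1620/60 = 169.6 rad/s, so T = P/ω = 154×10³ / 169.6 = 907.8 N·m.
J = π(d_o⁴ − d_i⁴)/32 = π(0.0266⁴ − 0.0136⁴)/32 = 4.579×10^-8 m⁴.
Shear stress varies linearly with radius: τ = T·r/J = 907.8 × 0.00825 / 4.579×10^-8 = 1.635×10^8 Pa.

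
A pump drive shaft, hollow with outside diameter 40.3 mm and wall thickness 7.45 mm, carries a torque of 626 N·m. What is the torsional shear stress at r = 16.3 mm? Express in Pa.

J = π(d_o⁴ − d_i⁴)/32 = π(0.0403⁴ − 0.0254⁴)/32 = 2.181×10^-7 m⁴.
Shear stress varies linearly with radius: τ = T·r/J = 626.0 × 0.0163 / 2.181×10^-7 = 4.679×10^7 Pa.

4.68e7 Pa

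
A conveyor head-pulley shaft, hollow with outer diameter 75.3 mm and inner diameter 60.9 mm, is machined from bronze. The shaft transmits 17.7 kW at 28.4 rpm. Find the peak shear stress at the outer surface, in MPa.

ω = 2π·28.4/60 = 2.974 rad/s, so T = P/ω = 17.7×10³ / 2.974 = 5951 N·m.
J = π(d_o⁴ − d_i⁴)/32 = π(0.0753⁴ − 0.0609⁴)/32 = 1.806×10^-6 m⁴.
τ_max = T·r/J = 5951 × 0.0376 / 1.806×10^-6 = 1.241×10^8 Pa.

124 MPa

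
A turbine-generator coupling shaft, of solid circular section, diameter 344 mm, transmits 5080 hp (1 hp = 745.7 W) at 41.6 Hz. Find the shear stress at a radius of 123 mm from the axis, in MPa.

ω = 2π·41.6 = 261.4 rad/s, so T = P/ω = 5080×745.7 / 261.4 = 14490 N·m.
J = πd⁴/32 = π(0.344)⁴/32 = 1.375×10^-3 m⁴.
Shear stress varies linearly with radius: τ = T·r/J = 14490 × 0.123 / 1.375×10^-3 = 1.297×10^6 Pa.

1.30 MPa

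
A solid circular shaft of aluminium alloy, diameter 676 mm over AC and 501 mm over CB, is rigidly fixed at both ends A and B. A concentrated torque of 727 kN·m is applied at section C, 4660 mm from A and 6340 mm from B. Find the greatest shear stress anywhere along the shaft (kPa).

Compatibility: T_A·a/J_AC = T_B·b/J_CB with T_A + T_B = T₀.
J_AC = 0.0205 m⁴, J_CB = 6.19×10^-3 m⁴, so T_A = T₀·(J_AC/a)/((J_AC/a)+(J_CB/b)) = 595000 N·m, T_B = 132000 N·m.
τ in each portion: τ_AC = 9.81×10^6 Pa, τ_CB = 5.34×10^6 Pa; maximum is in AC.
τ_max = T_AC·r/J = 595000·0.338/0.0205 = 9.810×10^6 Pa.

9810 kPa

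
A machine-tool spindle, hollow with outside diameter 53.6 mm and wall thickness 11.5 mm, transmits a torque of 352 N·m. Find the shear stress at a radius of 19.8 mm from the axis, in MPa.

9.62 MPa

J = π(d_o⁴ − d_i⁴)/32 = π(0.0536⁴ − 0.0306⁴)/32 = 7.242×10^-7 m⁴.
Shear stress varies linearly with radius: τ = T·r/J = 352.0 × 0.0198 / 7.242×10^-7 = 9.623×10^6 Pa.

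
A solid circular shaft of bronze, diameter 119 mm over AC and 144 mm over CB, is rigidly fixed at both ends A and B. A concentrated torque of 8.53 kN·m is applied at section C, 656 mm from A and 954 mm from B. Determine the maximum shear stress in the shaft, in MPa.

10.4 MPa

Compatibility: T_A·a/J_AC = T_B·b/J_CB with T_A + T_B = T₀.
J_AC = 1.97×10^-5 m⁴, J_CB = 4.22×10^-5 m⁴, so T_A = T₀·(J_AC/a)/((J_AC/a)+(J_CB/b)) = 3447 N·m, T_B = 5083 N·m.
τ in each portion: τ_AC = 1.04×10^7 Pa, τ_CB = 8.67×10^6 Pa; maximum is in AC.
τ_max = T_AC·r/J = 3447·0.0595/1.97×10^-5 = 1.042×10^7 Pa.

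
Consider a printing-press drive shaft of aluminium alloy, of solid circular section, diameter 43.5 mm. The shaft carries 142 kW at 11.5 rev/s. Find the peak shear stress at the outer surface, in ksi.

ω = 2π·11.5 = 72.26 rad/s, so T = P/ω = 142×10³ / 72.26 = 1965 N·m.
J = πd⁴/32 = π(0.0435)⁴/32 = 3.515×10^-7 m⁴.
τ_max = T·r/J = 1965 × 0.0217 / 3.515×10^-7 = 1.216×10^8 Pa.

17.6 ksi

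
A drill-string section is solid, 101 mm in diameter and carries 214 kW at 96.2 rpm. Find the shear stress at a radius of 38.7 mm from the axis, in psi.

ω = 2π·96.2/60 = 10.07 rad/s, so T = P/ω = 214×10³ / 10.07 = 21240 N·m.
J = πd⁴/32 = π(0.101)⁴/32 = 1.022×10^-5 m⁴.
Shear stress varies linearly with radius: τ = T·r/J = 21240 × 0.0387 / 1.022×10^-5 = 8.047×10^7 Pa.

11700 psi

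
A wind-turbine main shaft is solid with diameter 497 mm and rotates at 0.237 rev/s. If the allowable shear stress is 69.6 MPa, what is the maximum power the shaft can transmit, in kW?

J = πd⁴/32 = π(0.497)⁴/32 = 5.990×10^-3 m⁴.
T_max = τ_allow·J/r = 6.96×10^7 × 5.990×10^-3 / 0.248 = 1.678e6 N·m.
ω = 2π·0.237 = 1.489 rad/s, so P_max = T_max·ω = 2.498×10^6 W.

2500 kW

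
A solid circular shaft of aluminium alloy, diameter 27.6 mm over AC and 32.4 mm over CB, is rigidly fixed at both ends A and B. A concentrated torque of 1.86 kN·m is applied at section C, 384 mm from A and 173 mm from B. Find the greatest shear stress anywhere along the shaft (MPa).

225 MPa

Compatibility: T_A·a/J_AC = T_B·b/J_CB with T_A + T_B = T₀.
J_AC = 5.70×10^-8 m⁴, J_CB = 1.08×10^-7 m⁴, so T_A = T₀·(J_AC/a)/((J_AC/a)+(J_CB/b)) = 356.6 N·m, T_B = 1503 N·m.
τ in each portion: τ_AC = 8.64×10^7 Pa, τ_CB = 2.25×10^8 Pa; maximum is in CB.
τ_max = T_CB·r/J = 1503·0.0162/1.08×10^-7 = 2.251×10^8 Pa.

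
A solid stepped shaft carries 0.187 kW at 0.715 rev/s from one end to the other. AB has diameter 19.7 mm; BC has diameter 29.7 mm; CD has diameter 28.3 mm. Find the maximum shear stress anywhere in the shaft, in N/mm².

27.7 N/mm²

ω = 2π·0.715 = 4.492 rad/s, so T = P/ω = 0.187×10³ / 4.492 = 41.63 N·m.
Under the same torque, τ_max = 16T/(πd³) is largest where d is smallest — segment AB (d = 19.7 mm).
τ_max = 16·41.63/(π·(0.0197)³) = 2.773×10^7 Pa.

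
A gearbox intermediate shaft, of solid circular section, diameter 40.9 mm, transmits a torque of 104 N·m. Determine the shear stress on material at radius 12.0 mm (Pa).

4.54e6 Pa

J = πd⁴/32 = π(0.0409)⁴/32 = 2.747×10^-7 m⁴.
Shear stress varies linearly with radius: τ = T·r/J = 104.0 × 0.0120 / 2.747×10^-7 = 4.543×10^6 Pa.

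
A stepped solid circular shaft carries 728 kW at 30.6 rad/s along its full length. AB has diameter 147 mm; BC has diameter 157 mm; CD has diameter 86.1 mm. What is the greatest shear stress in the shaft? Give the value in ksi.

ω = 30.6 rad/s, so T = P/ω = 728×10³ / 30.60 = 23790 N·m.
Under the same torque, τ_max = 16T/(πd³) is largest where d is smallest — segment CD (d = 86.1 mm).
τ_max = 16·23790/(π·(0.0861)³) = 1.898×10^8 Pa.

27.5 ksi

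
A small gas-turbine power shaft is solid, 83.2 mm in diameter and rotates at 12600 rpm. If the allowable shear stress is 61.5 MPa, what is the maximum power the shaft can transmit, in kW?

9180 kW

J = πd⁴/32 = π(0.0832)⁴/32 = 4.704×10^-6 m⁴.
T_max = τ_allow·J/r = 6.15×10^7 × 4.704×10^-6 / 0.0416 = 6955 N·m.
ω = 2π·12600/60 = 1319 rad/s, so P_max = T_max·ω = 9.176×10^6 W.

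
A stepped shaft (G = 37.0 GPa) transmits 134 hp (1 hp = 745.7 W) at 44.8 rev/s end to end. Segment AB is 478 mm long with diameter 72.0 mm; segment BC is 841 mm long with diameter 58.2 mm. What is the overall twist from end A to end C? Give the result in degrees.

0.510°

ω = 2π·44.8 = 281.5 rad/s, so T = P/ω = 134×745.7 / 281.5 = 355.0 N·m.
J_AB = π(0.0720)⁴/32 = 2.64×10^-6 m⁴; J_BC = π(0.0582)⁴/32 = 1.13×10^-6 m⁴.
θ = (T/G)·Σ L_i/J_i = (355.0/37.0×10⁹)·(0.478/2.64×10^-6 + 0.841/1.13×10^-6) = 8.902×10^-3 rad.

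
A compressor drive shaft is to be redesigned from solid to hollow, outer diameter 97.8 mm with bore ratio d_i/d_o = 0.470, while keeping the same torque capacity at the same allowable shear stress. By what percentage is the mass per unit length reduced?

19.4 %

Equal τ_max and T ⇒ the solid shaft needs d_s³ = d_o³(1−k⁴), so d_s = 97.8·(1−0.470⁴)^(1/3) = 96.18 mm.
Area ratio A_h/A_s = d_o²(1−k²)/d_s² = (1−k²)/(1−k⁴)^(2/3) = 0.8055.
Mass saving = 1 − 0.8055 = 19.4 %.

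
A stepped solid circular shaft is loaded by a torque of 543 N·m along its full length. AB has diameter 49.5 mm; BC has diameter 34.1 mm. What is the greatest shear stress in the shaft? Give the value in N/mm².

Under the same torque, τ_max = 16T/(πd³) is largest where d is smallest — segment BC (d = 34.1 mm).
τ_max = 16·543.0/(π·(0.0341)³) = 6.974×10^7 Pa.

69.7 N/mm²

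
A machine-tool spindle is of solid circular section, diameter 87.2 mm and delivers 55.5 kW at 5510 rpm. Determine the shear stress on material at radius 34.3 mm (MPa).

0.581 MPa

ω = 2π·5510/60 = 577.0 rad/s, so T = P/ω = 55.5×10³ / 577.0 = 96.19 N·m.
J = πd⁴/32 = π(0.0872)⁴/32 = 5.676×10^-6 m⁴.
Shear stress varies linearly with radius: τ = T·r/J = 96.19 × 0.0343 / 5.676×10^-6 = 5.812×10^5 Pa.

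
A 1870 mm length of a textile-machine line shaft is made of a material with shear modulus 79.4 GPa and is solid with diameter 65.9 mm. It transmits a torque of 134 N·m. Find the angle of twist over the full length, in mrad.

J = πd⁴/32 = π(0.0659)⁴/32 = 1.852×10^-6 m⁴.
θ = T·L/(G·J) = 134.0 × 1.87 / (79.4×10⁹ × 1.852×10^-6) = 1.704×10^-3 rad.

1.70 mrad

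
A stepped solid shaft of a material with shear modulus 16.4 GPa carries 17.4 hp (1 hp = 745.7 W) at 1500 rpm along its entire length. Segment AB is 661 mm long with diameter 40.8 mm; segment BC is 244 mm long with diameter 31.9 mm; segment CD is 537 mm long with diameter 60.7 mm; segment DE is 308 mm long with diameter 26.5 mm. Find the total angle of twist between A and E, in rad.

ω = 2π·1500/60 = 157.1 rad/s, so T = P/ω = 17.4×745.7 / 157.1 = 82.60 N·m.
J_AB = π(0.0408)⁴/32 = 2.72×10^-7 m⁴; J_BC = π(0.0319)⁴/32 = 1.02×10^-7 m⁴; J_CD = π(0.0607)⁴/32 = 1.33×10^-6 m⁴; J_DE = π(0.0265)⁴/32 = 4.84×10^-8 m⁴.
θ = (T/G)·Σ L_i/J_i = (82.60/16.4×10⁹)·(0.661/2.72×10^-7 + 0.244/1.02×10^-7 + 0.537/1.33×10^-6 + 0.308/4.84×10^-8) = 0.05840 rad.

0.0584 rad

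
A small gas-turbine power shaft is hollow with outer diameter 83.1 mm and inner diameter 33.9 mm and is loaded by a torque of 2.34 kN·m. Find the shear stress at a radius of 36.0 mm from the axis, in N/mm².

18.5 N/mm²

J = π(d_o⁴ − d_i⁴)/32 = π(0.0831⁴ − 0.0339⁴)/32 = 4.552×10^-6 m⁴.
Shear stress varies linearly with radius: τ = T·r/J = 2340 × 0.0360 / 4.552×10^-6 = 1.851×10^7 Pa.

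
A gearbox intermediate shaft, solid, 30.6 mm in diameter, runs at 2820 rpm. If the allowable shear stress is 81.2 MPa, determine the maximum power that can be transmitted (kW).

J = πd⁴/32 = π(0.0306)⁴/32 = 8.608×10^-8 m⁴.
T_max = τ_allow·J/r = 8.12×10^7 × 8.608×10^-8 / 0.0153 = 456.8 N·m.
ω = 2π·2820/60 = 295.3 rad/s, so P_max = T_max·ω = 1.349×10^5 W.

135 kW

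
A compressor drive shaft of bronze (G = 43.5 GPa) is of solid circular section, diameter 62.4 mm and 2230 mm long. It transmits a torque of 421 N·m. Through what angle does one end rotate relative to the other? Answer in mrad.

J = πd⁴/32 = π(0.0624)⁴/32 = 1.488×10^-6 m⁴.
θ = T·L/(G·J) = 421.0 × 2.23 / (43.5×10⁹ × 1.488×10^-6) = 0.01450 rad.

14.5 mrad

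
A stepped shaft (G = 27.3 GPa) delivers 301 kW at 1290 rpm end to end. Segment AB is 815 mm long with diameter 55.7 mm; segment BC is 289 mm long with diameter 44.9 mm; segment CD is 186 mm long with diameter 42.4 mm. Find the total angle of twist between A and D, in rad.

ω = 2π·1290/60 = 135.1 rad/s, so T = P/ω = 301×10³ / 135.1 = 2228 N·m.
J_AB = π(0.0557)⁴/32 = 9.45×10^-7 m⁴; J_BC = π(0.0449)⁴/32 = 3.99×10^-7 m⁴; J_CD = π(0.0424)⁴/32 = 3.17×10^-7 m⁴.
θ = (T/G)·Σ L_i/J_i = (2228/27.3×10⁹)·(0.815/9.45×10^-7 + 0.289/3.99×10^-7 + 0.186/3.17×10^-7) = 0.1774 rad.

0.177 rad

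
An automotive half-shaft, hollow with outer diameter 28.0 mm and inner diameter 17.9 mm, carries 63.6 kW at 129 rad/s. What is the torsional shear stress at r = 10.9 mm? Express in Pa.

ω = 129 rad/s, so T = P/ω = 63.6×10³ / 129.0 = 493.0 N·m.
J = π(d_o⁴ − d_i⁴)/32 = π(0.0280⁴ − 0.0179⁴)/32 = 5.026×10^-8 m⁴.
Shear stress varies linearly with radius: τ = T·r/J = 493.0 × 0.0109 / 5.026×10^-8 = 1.069×10^8 Pa.

1.07e8 Pa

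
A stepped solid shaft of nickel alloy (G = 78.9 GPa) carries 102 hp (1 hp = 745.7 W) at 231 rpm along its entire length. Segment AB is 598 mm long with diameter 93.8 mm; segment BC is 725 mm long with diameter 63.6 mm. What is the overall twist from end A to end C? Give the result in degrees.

1.21°

ω = 2π·231/60 = 24.19 rad/s, so T = P/ω = 102×745.7 / 24.19 = 3144 N·m.
J_AB = π(0.0938)⁴/32 = 7.60×10^-6 m⁴; J_BC = π(0.0636)⁴/32 = 1.61×10^-6 m⁴.
θ = (T/G)·Σ L_i/J_i = (3144/78.9×10⁹)·(0.598/7.60×10^-6 + 0.725/1.61×10^-6) = 0.02112 rad.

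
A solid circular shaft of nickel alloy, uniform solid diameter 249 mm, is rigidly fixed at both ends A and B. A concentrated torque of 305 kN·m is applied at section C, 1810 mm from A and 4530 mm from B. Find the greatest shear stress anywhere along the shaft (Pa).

With uniform GJ and both ends fixed, compatibility θ_AC = θ_CB gives T_A·a = T_B·b, together with T_A + T_B = T₀.
T_A = T₀·b/(a+b) = 305000·4530/6340 = 217900 N·m; T_B = 87070 N·m.
τ in each portion: τ_AC = 7.19×10^7 Pa, τ_CB = 2.87×10^7 Pa; maximum is in AC.
τ_max = T_AC·r/J = 217900·0.124/3.77×10^-4 = 7.189×10^7 Pa.

7.19e7 Pa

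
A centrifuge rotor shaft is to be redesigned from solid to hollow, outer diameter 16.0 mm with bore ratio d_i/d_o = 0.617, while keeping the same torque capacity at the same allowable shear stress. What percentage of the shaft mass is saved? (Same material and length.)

31.3 %

Equal τ_max and T ⇒ the solid shaft needs d_s³ = d_o³(1−k⁴), so d_s = 16.0·(1−0.617⁴)^(1/3) = 15.19 mm.
Area ratio A_h/A_s = d_o²(1−k²)/d_s² = (1−k²)/(1−k⁴)^(2/3) = 0.6874.
Mass saving = 1 − 0.6874 = 31.3 %.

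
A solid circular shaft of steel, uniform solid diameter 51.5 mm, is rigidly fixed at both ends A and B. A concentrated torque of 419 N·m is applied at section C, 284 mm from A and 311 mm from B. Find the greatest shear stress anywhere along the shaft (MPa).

With uniform GJ and both ends fixed, compatibility θ_AC = θ_CB gives T_A·a = T_B·b, together with T_A + T_B = T₀.
T_A = T₀·b/(a+b) = 419.0·311/595.0 = 219.0 N·m; T_B = 200.0 N·m.
τ in each portion: τ_AC = 8.17×10^6 Pa, τ_CB = 7.46×10^6 Pa; maximum is in AC.
τ_max = T_AC·r/J = 219.0·0.0257/6.91×10^-7 = 8.166×10^6 Pa.

8.17 MPa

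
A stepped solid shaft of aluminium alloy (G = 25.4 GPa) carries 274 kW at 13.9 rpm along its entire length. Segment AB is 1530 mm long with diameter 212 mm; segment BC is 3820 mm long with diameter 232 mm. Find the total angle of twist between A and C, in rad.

ω = 2π·13.9/60 = 1.456 rad/s, so T = P/ω = 274×10³ / 1.456 = 188200 N·m.
J_AB = π(0.212)⁴/32 = 1.98×10^-4 m⁴; J_BC = π(0.232)⁴/32 = 2.84×10^-4 m⁴.
θ = (T/G)·Σ L_i/J_i = (188200/25.4×10⁹)·(1.53/1.98×10^-4 + 3.82/2.84×10^-4) = 0.1567 rad.

0.157 rad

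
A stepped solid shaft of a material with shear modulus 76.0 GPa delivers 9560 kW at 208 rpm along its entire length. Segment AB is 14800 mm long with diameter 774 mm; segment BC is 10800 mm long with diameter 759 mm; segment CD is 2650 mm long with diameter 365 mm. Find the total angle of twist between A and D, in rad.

0.0131 rad

ω = 2π·208/60 = 21.78 rad/s, so T = P/ω = 9560×10³ / 21.78 = 438900 N·m.
J_AB = π(0.774)⁴/32 = 0.0352 m⁴; J_BC = π(0.759)⁴/32 = 0.0326 m⁴; J_CD = π(0.365)⁴/32 = 1.74×10^-3 m⁴.
θ = (T/G)·Σ L_i/J_i = (438900/76.0×10⁹)·(14.8/0.0352 + 10.8/0.0326 + 2.65/1.74×10^-3) = 0.01312 rad.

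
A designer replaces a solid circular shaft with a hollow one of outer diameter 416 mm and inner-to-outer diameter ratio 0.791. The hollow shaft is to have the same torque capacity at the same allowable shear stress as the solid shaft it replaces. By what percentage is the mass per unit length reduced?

Equal τ_max and T ⇒ the solid shaft needs d_s³ = d_o³(1−k⁴), so d_s = 416·(1−0.791⁴)^(1/3) = 352.5 mm.
Area ratio A_h/A_s = d_o²(1−k²)/d_s² = (1−k²)/(1−k⁴)^(2/3) = 0.5213.
Mass saving = 1 − 0.5213 = 47.9 %.

47.9 %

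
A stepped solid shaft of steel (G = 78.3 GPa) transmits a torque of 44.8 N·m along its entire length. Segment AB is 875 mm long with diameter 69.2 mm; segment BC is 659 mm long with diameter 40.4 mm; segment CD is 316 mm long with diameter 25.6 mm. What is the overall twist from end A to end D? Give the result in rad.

0.00595 rad

J_AB = π(0.0692)⁴/32 = 2.25×10^-6 m⁴; J_BC = π(0.0404)⁴/32 = 2.62×10^-7 m⁴; J_CD = π(0.0256)⁴/32 = 4.22×10^-8 m⁴.
θ = (T/G)·Σ L_i/J_i = (44.80/78.3×10⁹)·(0.875/2.25×10^-6 + 0.659/2.62×10^-7 + 0.316/4.22×10^-8) = 5.952×10^-3 rad.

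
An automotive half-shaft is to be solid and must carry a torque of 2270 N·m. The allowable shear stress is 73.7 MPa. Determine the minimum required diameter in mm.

For a solid shaft τ_max = 16T/(πd³), so d = (16T/(π τ_allow))^(1/3) = (16·2270/(π·7.37×10^7))^(1/3) = 0.05393 m.

53.9 mm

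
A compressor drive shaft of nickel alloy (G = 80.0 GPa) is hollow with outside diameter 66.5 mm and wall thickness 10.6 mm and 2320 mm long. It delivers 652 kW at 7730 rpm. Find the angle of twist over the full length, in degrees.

0.888°

ω = 2π·7730/60 = 809.5 rad/s, so T = P/ω = 652×10³ / 809.5 = 805.5 N·m.
J = π(d_o⁴ − d_i⁴)/32 = π(0.0665⁴ − 0.0453⁴)/32 = 1.507×10^-6 m⁴.
θ = T·L/(G·J) = 805.5 × 2.32 / (80.0×10⁹ × 1.507×10^-6) = 0.01550 rad.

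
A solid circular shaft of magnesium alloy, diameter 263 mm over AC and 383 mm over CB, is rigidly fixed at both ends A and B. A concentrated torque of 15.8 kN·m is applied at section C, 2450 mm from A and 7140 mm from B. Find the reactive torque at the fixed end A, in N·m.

6210 N·m

Compatibility: T_A·a/J_AC = T_B·b/J_CB with T_A + T_B = T₀.
J_AC = 4.70×10^-4 m⁴, J_CB = 2.11×10^-3 m⁴, so T_A = T₀·(J_AC/a)/((J_AC/a)+(J_CB/b)) = 6212 N·m, T_B = 9588 N·m.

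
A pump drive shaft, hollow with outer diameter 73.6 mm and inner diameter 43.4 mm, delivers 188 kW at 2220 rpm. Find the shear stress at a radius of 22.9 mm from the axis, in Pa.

ω = 2π·2220/60 = 232.5 rad/s, so T = P/ω = 188×10³ / 232.5 = 808.7 N·m.
J = π(d_o⁴ − d_i⁴)/32 = π(0.0736⁴ − 0.0434⁴)/32 = 2.532×10^-6 m⁴.
Shear stress varies linearly with radius: τ = T·r/J = 808.7 × 0.0229 / 2.532×10^-6 = 7.312×10^6 Pa.

7.31e6 Pa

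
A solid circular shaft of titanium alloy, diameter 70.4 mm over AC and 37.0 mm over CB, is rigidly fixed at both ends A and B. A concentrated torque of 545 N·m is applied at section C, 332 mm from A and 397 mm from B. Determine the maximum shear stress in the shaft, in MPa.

7.48 MPa

Compatibility: T_A·a/J_AC = T_B·b/J_CB with T_A + T_B = T₀.
J_AC = 2.41×10^-6 m⁴, J_CB = 1.84×10^-7 m⁴, so T_A = T₀·(J_AC/a)/((J_AC/a)+(J_CB/b)) = 512.3 N·m, T_B = 32.69 N·m.
τ in each portion: τ_AC = 7.48×10^6 Pa, τ_CB = 3.29×10^6 Pa; maximum is in AC.
τ_max = T_AC·r/J = 512.3·0.0352/2.41×10^-6 = 7.478×10^6 Pa.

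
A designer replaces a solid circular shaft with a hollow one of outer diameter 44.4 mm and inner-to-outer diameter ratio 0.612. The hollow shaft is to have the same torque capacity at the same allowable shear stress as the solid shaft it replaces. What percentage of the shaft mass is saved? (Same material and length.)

Equal τ_max and T ⇒ the solid shaft needs d_s³ = d_o³(1−k⁴), so d_s = 44.4·(1−0.612⁴)^(1/3) = 42.22 mm.
Area ratio A_h/A_s = d_o²(1−k²)/d_s² = (1−k²)/(1−k⁴)^(2/3) = 0.6918.
Mass saving = 1 − 0.6918 = 30.8 %.

30.8 %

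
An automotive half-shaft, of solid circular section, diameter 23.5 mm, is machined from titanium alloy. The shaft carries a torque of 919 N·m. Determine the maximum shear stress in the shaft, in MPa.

J = πd⁴/32 = π(0.0235)⁴/32 = 2.994×10^-8 m⁴.
τ_max = T·r/J = 919.0 × 0.0118 / 2.994×10^-8 = 3.606×10^8 Pa.

361 MPa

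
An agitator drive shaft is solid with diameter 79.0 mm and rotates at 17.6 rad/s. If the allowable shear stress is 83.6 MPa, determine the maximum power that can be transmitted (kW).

142 kW

J = πd⁴/32 = π(0.0790)⁴/32 = 3.824×10^-6 m⁴.
T_max = τ_allow·J/r = 8.36×10^7 × 3.824×10^-6 / 0.0395 = 8093 N·m.
ω = 17.6 rad/s, so P_max = T_max·ω = 1.424×10^5 W.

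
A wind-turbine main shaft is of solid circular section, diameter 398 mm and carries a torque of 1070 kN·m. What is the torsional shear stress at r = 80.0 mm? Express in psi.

5040 psi

J = πd⁴/32 = π(0.398)⁴/32 = 2.463×10^-3 m⁴.
Shear stress varies linearly with radius: τ = T·r/J = 1.070e6 × 0.0800 / 2.463×10^-3 = 3.475×10^7 Pa.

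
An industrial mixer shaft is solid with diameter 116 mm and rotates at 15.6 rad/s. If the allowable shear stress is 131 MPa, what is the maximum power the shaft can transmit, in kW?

626 kW

J = πd⁴/32 = π(0.116)⁴/32 = 1.778×10^-5 m⁴.
T_max = τ_allow·J/r = 1.31×10^8 × 1.778×10^-5 / 0.0580 = 40150 N·m.
ω = 15.6 rad/s, so P_max = T_max·ω = 6.263×10^5 W.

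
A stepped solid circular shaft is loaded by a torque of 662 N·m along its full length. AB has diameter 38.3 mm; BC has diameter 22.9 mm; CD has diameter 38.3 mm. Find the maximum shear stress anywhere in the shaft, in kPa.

Under the same torque, τ_max = 16T/(πd³) is largest where d is smallest — segment BC (d = 22.9 mm).
τ_max = 16·662.0/(π·(0.0229)³) = 2.808×10^8 Pa.

281000 kPa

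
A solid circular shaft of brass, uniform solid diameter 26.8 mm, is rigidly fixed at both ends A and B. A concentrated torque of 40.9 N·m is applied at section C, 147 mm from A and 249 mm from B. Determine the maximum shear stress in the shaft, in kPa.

With uniform GJ and both ends fixed, compatibility θ_AC = θ_CB gives T_A·a = T_B·b, together with T_A + T_B = T₀.
T_A = T₀·b/(a+b) = 40.90·249/396.0 = 25.72 N·m; T_B = 15.18 N·m.
τ in each portion: τ_AC = 6.80×10^6 Pa, τ_CB = 4.02×10^6 Pa; maximum is in AC.
τ_max = T_AC·r/J = 25.72·0.0134/5.06×10^-8 = 6.804×10^6 Pa.

6800 kPa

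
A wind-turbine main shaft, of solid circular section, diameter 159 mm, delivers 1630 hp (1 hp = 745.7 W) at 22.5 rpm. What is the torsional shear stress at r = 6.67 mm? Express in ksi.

7.95 ksi

ω = 2π·22.5/60 = 2.356 rad/s, so T = P/ω = 1630×745.7 / 2.356 = 515900 N·m.
J = πd⁴/32 = π(0.159)⁴/32 = 6.275×10^-5 m⁴.
Shear stress varies linearly with radius: τ = T·r/J = 515900 × 0.00667 / 6.275×10^-5 = 5.484×10^7 Pa.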